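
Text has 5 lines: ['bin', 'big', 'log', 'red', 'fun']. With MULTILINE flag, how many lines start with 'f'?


With MULTILINE flag, ^ matches the start of each line.
Lines: ['bin', 'big', 'log', 'red', 'fun']
Checking which lines start with 'f':
  Line 1: 'bin' -> no
  Line 2: 'big' -> no
  Line 3: 'log' -> no
  Line 4: 'red' -> no
  Line 5: 'fun' -> MATCH
Matching lines: ['fun']
Count: 1

1


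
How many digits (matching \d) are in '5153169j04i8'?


\d matches any digit 0-9.
Scanning '5153169j04i8':
  pos 0: '5' -> DIGIT
  pos 1: '1' -> DIGIT
  pos 2: '5' -> DIGIT
  pos 3: '3' -> DIGIT
  pos 4: '1' -> DIGIT
  pos 5: '6' -> DIGIT
  pos 6: '9' -> DIGIT
  pos 8: '0' -> DIGIT
  pos 9: '4' -> DIGIT
  pos 11: '8' -> DIGIT
Digits found: ['5', '1', '5', '3', '1', '6', '9', '0', '4', '8']
Total: 10

10


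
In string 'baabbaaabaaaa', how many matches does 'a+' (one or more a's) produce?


Pattern 'a+' matches one or more consecutive a's.
String: 'baabbaaabaaaa'
Scanning for runs of a:
  Match 1: 'aa' (length 2)
  Match 2: 'aaa' (length 3)
  Match 3: 'aaaa' (length 4)
Total matches: 3

3


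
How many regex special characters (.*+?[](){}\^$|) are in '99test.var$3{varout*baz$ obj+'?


Regex special characters are: . * + ? [ ] ( ) { } \ ^ $ |
Scanning '99test.var$3{varout*baz$ obj+':
  pos 6: '.' -> SPECIAL
  pos 10: '$' -> SPECIAL
  pos 12: '{' -> SPECIAL
  pos 19: '*' -> SPECIAL
  pos 23: '$' -> SPECIAL
  pos 28: '+' -> SPECIAL
Special chars found: ['.', '$', '{', '*', '$', '+']
Total: 6

6


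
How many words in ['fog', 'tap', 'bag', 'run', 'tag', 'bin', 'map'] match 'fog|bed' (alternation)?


Alternation 'fog|bed' matches either 'fog' or 'bed'.
Checking each word:
  'fog' -> MATCH
  'tap' -> no
  'bag' -> no
  'run' -> no
  'tag' -> no
  'bin' -> no
  'map' -> no
Matches: ['fog']
Count: 1

1


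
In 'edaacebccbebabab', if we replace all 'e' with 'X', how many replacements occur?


re.sub('e', 'X', text) replaces every occurrence of 'e' with 'X'.
Text: 'edaacebccbebabab'
Scanning for 'e':
  pos 0: 'e' -> replacement #1
  pos 5: 'e' -> replacement #2
  pos 10: 'e' -> replacement #3
Total replacements: 3

3


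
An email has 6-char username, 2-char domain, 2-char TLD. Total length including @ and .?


An email address has format: username@domain.tld
Username length: 6
'@' character: 1
Domain length: 2
'.' character: 1
TLD length: 2
Total = 6 + 1 + 2 + 1 + 2 = 12

12


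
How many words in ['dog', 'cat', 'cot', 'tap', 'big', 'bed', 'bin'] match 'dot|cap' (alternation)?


Alternation 'dot|cap' matches either 'dot' or 'cap'.
Checking each word:
  'dog' -> no
  'cat' -> no
  'cot' -> no
  'tap' -> no
  'big' -> no
  'bed' -> no
  'bin' -> no
Matches: []
Count: 0

0


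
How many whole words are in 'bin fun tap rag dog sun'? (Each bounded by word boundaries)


Word boundaries (\b) mark the start/end of each word.
Text: 'bin fun tap rag dog sun'
Splitting by whitespace:
  Word 1: 'bin'
  Word 2: 'fun'
  Word 3: 'tap'
  Word 4: 'rag'
  Word 5: 'dog'
  Word 6: 'sun'
Total whole words: 6

6


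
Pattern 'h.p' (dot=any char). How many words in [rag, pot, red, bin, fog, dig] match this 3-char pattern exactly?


Pattern 'h.p' means: starts with 'h', any single char, ends with 'p'.
Checking each word (must be exactly 3 chars):
  'rag' (len=3): no
  'pot' (len=3): no
  'red' (len=3): no
  'bin' (len=3): no
  'fog' (len=3): no
  'dig' (len=3): no
Matching words: []
Total: 0

0


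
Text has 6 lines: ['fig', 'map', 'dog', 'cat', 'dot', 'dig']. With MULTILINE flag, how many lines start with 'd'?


With MULTILINE flag, ^ matches the start of each line.
Lines: ['fig', 'map', 'dog', 'cat', 'dot', 'dig']
Checking which lines start with 'd':
  Line 1: 'fig' -> no
  Line 2: 'map' -> no
  Line 3: 'dog' -> MATCH
  Line 4: 'cat' -> no
  Line 5: 'dot' -> MATCH
  Line 6: 'dig' -> MATCH
Matching lines: ['dog', 'dot', 'dig']
Count: 3

3


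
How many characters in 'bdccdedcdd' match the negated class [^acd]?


Negated class [^acd] matches any char NOT in {a, c, d}
Scanning 'bdccdedcdd':
  pos 0: 'b' -> MATCH
  pos 1: 'd' -> no (excluded)
  pos 2: 'c' -> no (excluded)
  pos 3: 'c' -> no (excluded)
  pos 4: 'd' -> no (excluded)
  pos 5: 'e' -> MATCH
  pos 6: 'd' -> no (excluded)
  pos 7: 'c' -> no (excluded)
  pos 8: 'd' -> no (excluded)
  pos 9: 'd' -> no (excluded)
Total matches: 2

2


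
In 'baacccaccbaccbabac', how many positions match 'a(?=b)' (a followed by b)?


Lookahead 'a(?=b)' matches 'a' only when followed by 'b'.
String: 'baacccaccbaccbabac'
Checking each position where char is 'a':
  pos 1: 'a' -> no (next='a')
  pos 2: 'a' -> no (next='c')
  pos 6: 'a' -> no (next='c')
  pos 10: 'a' -> no (next='c')
  pos 14: 'a' -> MATCH (next='b')
  pos 16: 'a' -> no (next='c')
Matching positions: [14]
Count: 1

1


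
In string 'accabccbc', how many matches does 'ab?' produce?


Pattern 'ab?' matches 'a' optionally followed by 'b'.
String: 'accabccbc'
Scanning left to right for 'a' then checking next char:
  Match 1: 'a' (a not followed by b)
  Match 2: 'ab' (a followed by b)
Total matches: 2

2


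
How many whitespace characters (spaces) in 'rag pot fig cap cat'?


\s matches whitespace characters (spaces, tabs, etc.).
Text: 'rag pot fig cap cat'
This text has 5 words separated by spaces.
Number of spaces = number of words - 1 = 5 - 1 = 4

4


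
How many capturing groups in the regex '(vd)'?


To count capturing groups, count each '(' that starts a group.
Pattern: '(vd)'
Walking through the pattern:
  Position 0: '(' -> group #1
Total capturing groups: 1

1


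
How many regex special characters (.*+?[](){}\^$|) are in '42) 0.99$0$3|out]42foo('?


Regex special characters are: . * + ? [ ] ( ) { } \ ^ $ |
Scanning '42) 0.99$0$3|out]42foo(':
  pos 2: ')' -> SPECIAL
  pos 5: '.' -> SPECIAL
  pos 8: '$' -> SPECIAL
  pos 10: '$' -> SPECIAL
  pos 12: '|' -> SPECIAL
  pos 16: ']' -> SPECIAL
  pos 22: '(' -> SPECIAL
Special chars found: [')', '.', '$', '$', '|', ']', '(']
Total: 7

7


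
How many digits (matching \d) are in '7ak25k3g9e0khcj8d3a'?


\d matches any digit 0-9.
Scanning '7ak25k3g9e0khcj8d3a':
  pos 0: '7' -> DIGIT
  pos 3: '2' -> DIGIT
  pos 4: '5' -> DIGIT
  pos 6: '3' -> DIGIT
  pos 8: '9' -> DIGIT
  pos 10: '0' -> DIGIT
  pos 15: '8' -> DIGIT
  pos 17: '3' -> DIGIT
Digits found: ['7', '2', '5', '3', '9', '0', '8', '3']
Total: 8

8


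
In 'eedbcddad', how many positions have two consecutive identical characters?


Looking for consecutive identical characters in 'eedbcddad':
  pos 0-1: 'e' vs 'e' -> MATCH ('ee')
  pos 1-2: 'e' vs 'd' -> different
  pos 2-3: 'd' vs 'b' -> different
  pos 3-4: 'b' vs 'c' -> different
  pos 4-5: 'c' vs 'd' -> different
  pos 5-6: 'd' vs 'd' -> MATCH ('dd')
  pos 6-7: 'd' vs 'a' -> different
  pos 7-8: 'a' vs 'd' -> different
Consecutive identical pairs: ['ee', 'dd']
Count: 2

2


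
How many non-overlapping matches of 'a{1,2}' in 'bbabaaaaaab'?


Pattern 'a{1,2}' matches between 1 and 2 consecutive a's (greedy).
String: 'bbabaaaaaab'
Finding runs of a's and applying greedy matching:
  Run at pos 2: 'a' (length 1)
  Run at pos 4: 'aaaaaa' (length 6)
Matches: ['a', 'aa', 'aa', 'aa']
Count: 4

4


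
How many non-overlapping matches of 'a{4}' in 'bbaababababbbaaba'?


Pattern 'a{4}' matches exactly 4 consecutive a's (greedy, non-overlapping).
String: 'bbaababababbbaaba'
Scanning for runs of a's:
  Run at pos 2: 'aa' (length 2) -> 0 match(es)
  Run at pos 5: 'a' (length 1) -> 0 match(es)
  Run at pos 7: 'a' (length 1) -> 0 match(es)
  Run at pos 9: 'a' (length 1) -> 0 match(es)
  Run at pos 13: 'aa' (length 2) -> 0 match(es)
  Run at pos 16: 'a' (length 1) -> 0 match(es)
Matches found: []
Total: 0

0


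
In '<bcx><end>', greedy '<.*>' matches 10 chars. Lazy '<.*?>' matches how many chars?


Greedy '<.*>' tries to match as MUCH as possible.
Lazy '<.*?>' tries to match as LITTLE as possible.

String: '<bcx><end>'
Greedy '<.*>' starts at first '<' and extends to the LAST '>': '<bcx><end>' (10 chars)
Lazy '<.*?>' starts at first '<' and stops at the FIRST '>': '<bcx>' (5 chars)

5


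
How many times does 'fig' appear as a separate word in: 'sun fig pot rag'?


Scanning each word for exact match 'fig':
  Word 1: 'sun' -> no
  Word 2: 'fig' -> MATCH
  Word 3: 'pot' -> no
  Word 4: 'rag' -> no
Total matches: 1

1


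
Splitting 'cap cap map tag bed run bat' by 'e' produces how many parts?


Splitting by 'e' breaks the string at each occurrence of the separator.
Text: 'cap cap map tag bed run bat'
Parts after split:
  Part 1: 'cap cap map tag b'
  Part 2: 'd run bat'
Total parts: 2

2


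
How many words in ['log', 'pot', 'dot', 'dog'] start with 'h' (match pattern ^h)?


Pattern ^h anchors to start of word. Check which words begin with 'h':
  'log' -> no
  'pot' -> no
  'dot' -> no
  'dog' -> no
Matching words: []
Count: 0

0


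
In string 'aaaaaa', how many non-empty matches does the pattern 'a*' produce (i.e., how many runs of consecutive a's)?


Pattern 'a*' matches zero or more a's. We want non-empty runs of consecutive a's.
String: 'aaaaaa'
Walking through the string to find runs of a's:
  Run 1: positions 0-5 -> 'aaaaaa'
Non-empty runs found: ['aaaaaa']
Count: 1

1


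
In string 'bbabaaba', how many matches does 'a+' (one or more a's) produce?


Pattern 'a+' matches one or more consecutive a's.
String: 'bbabaaba'
Scanning for runs of a:
  Match 1: 'a' (length 1)
  Match 2: 'aa' (length 2)
  Match 3: 'a' (length 1)
Total matches: 3

3


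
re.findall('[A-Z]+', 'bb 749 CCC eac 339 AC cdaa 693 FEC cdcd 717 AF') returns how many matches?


Pattern '[A-Z]+' finds one or more uppercase letters.
Text: 'bb 749 CCC eac 339 AC cdaa 693 FEC cdcd 717 AF'
Scanning for matches:
  Match 1: 'CCC'
  Match 2: 'AC'
  Match 3: 'FEC'
  Match 4: 'AF'
Total matches: 4

4


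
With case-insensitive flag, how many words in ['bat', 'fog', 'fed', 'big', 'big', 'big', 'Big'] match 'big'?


Case-insensitive matching: compare each word's lowercase form to 'big'.
  'bat' -> lower='bat' -> no
  'fog' -> lower='fog' -> no
  'fed' -> lower='fed' -> no
  'big' -> lower='big' -> MATCH
  'big' -> lower='big' -> MATCH
  'big' -> lower='big' -> MATCH
  'Big' -> lower='big' -> MATCH
Matches: ['big', 'big', 'big', 'Big']
Count: 4

4


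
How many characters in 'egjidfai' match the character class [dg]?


Character class [dg] matches any of: {d, g}
Scanning string 'egjidfai' character by character:
  pos 0: 'e' -> no
  pos 1: 'g' -> MATCH
  pos 2: 'j' -> no
  pos 3: 'i' -> no
  pos 4: 'd' -> MATCH
  pos 5: 'f' -> no
  pos 6: 'a' -> no
  pos 7: 'i' -> no
Total matches: 2

2


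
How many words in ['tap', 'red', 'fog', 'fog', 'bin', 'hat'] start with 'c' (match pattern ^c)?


Pattern ^c anchors to start of word. Check which words begin with 'c':
  'tap' -> no
  'red' -> no
  'fog' -> no
  'fog' -> no
  'bin' -> no
  'hat' -> no
Matching words: []
Count: 0

0


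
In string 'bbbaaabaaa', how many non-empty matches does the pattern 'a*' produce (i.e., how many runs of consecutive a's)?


Pattern 'a*' matches zero or more a's. We want non-empty runs of consecutive a's.
String: 'bbbaaabaaa'
Walking through the string to find runs of a's:
  Run 1: positions 3-5 -> 'aaa'
  Run 2: positions 7-9 -> 'aaa'
Non-empty runs found: ['aaa', 'aaa']
Count: 2

2


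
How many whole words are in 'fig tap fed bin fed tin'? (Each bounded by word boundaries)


Word boundaries (\b) mark the start/end of each word.
Text: 'fig tap fed bin fed tin'
Splitting by whitespace:
  Word 1: 'fig'
  Word 2: 'tap'
  Word 3: 'fed'
  Word 4: 'bin'
  Word 5: 'fed'
  Word 6: 'tin'
Total whole words: 6

6


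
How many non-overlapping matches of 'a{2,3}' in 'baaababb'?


Pattern 'a{2,3}' matches between 2 and 3 consecutive a's (greedy).
String: 'baaababb'
Finding runs of a's and applying greedy matching:
  Run at pos 1: 'aaa' (length 3)
  Run at pos 5: 'a' (length 1)
Matches: ['aaa']
Count: 1

1


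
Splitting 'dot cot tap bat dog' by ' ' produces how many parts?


Splitting by ' ' breaks the string at each occurrence of the separator.
Text: 'dot cot tap bat dog'
Parts after split:
  Part 1: 'dot'
  Part 2: 'cot'
  Part 3: 'tap'
  Part 4: 'bat'
  Part 5: 'dog'
Total parts: 5

5


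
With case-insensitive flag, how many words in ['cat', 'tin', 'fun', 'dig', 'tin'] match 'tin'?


Case-insensitive matching: compare each word's lowercase form to 'tin'.
  'cat' -> lower='cat' -> no
  'tin' -> lower='tin' -> MATCH
  'fun' -> lower='fun' -> no
  'dig' -> lower='dig' -> no
  'tin' -> lower='tin' -> MATCH
Matches: ['tin', 'tin']
Count: 2

2


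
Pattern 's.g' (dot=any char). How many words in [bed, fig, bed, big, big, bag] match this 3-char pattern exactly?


Pattern 's.g' means: starts with 's', any single char, ends with 'g'.
Checking each word (must be exactly 3 chars):
  'bed' (len=3): no
  'fig' (len=3): no
  'bed' (len=3): no
  'big' (len=3): no
  'big' (len=3): no
  'bag' (len=3): no
Matching words: []
Total: 0

0


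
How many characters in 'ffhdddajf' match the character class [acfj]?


Character class [acfj] matches any of: {a, c, f, j}
Scanning string 'ffhdddajf' character by character:
  pos 0: 'f' -> MATCH
  pos 1: 'f' -> MATCH
  pos 2: 'h' -> no
  pos 3: 'd' -> no
  pos 4: 'd' -> no
  pos 5: 'd' -> no
  pos 6: 'a' -> MATCH
  pos 7: 'j' -> MATCH
  pos 8: 'f' -> MATCH
Total matches: 5

5


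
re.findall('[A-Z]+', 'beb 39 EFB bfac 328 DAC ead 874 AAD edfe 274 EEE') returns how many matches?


Pattern '[A-Z]+' finds one or more uppercase letters.
Text: 'beb 39 EFB bfac 328 DAC ead 874 AAD edfe 274 EEE'
Scanning for matches:
  Match 1: 'EFB'
  Match 2: 'DAC'
  Match 3: 'AAD'
  Match 4: 'EEE'
Total matches: 4

4


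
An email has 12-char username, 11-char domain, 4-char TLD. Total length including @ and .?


An email address has format: username@domain.tld
Username length: 12
'@' character: 1
Domain length: 11
'.' character: 1
TLD length: 4
Total = 12 + 1 + 11 + 1 + 4 = 29

29


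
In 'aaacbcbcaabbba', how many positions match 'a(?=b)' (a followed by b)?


Lookahead 'a(?=b)' matches 'a' only when followed by 'b'.
String: 'aaacbcbcaabbba'
Checking each position where char is 'a':
  pos 0: 'a' -> no (next='a')
  pos 1: 'a' -> no (next='a')
  pos 2: 'a' -> no (next='c')
  pos 8: 'a' -> no (next='a')
  pos 9: 'a' -> MATCH (next='b')
Matching positions: [9]
Count: 1

1


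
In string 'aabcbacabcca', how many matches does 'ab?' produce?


Pattern 'ab?' matches 'a' optionally followed by 'b'.
String: 'aabcbacabcca'
Scanning left to right for 'a' then checking next char:
  Match 1: 'a' (a not followed by b)
  Match 2: 'ab' (a followed by b)
  Match 3: 'a' (a not followed by b)
  Match 4: 'ab' (a followed by b)
  Match 5: 'a' (a not followed by b)
Total matches: 5

5


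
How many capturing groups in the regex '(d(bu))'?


To count capturing groups, count each '(' that starts a group.
Pattern: '(d(bu))'
Walking through the pattern:
  Position 0: '(' -> group #1
  Position 2: '(' -> group #2
Total capturing groups: 2

2


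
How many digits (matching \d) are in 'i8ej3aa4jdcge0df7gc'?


\d matches any digit 0-9.
Scanning 'i8ej3aa4jdcge0df7gc':
  pos 1: '8' -> DIGIT
  pos 4: '3' -> DIGIT
  pos 7: '4' -> DIGIT
  pos 13: '0' -> DIGIT
  pos 16: '7' -> DIGIT
Digits found: ['8', '3', '4', '0', '7']
Total: 5

5


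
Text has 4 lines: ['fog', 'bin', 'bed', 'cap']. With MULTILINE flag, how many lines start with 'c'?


With MULTILINE flag, ^ matches the start of each line.
Lines: ['fog', 'bin', 'bed', 'cap']
Checking which lines start with 'c':
  Line 1: 'fog' -> no
  Line 2: 'bin' -> no
  Line 3: 'bed' -> no
  Line 4: 'cap' -> MATCH
Matching lines: ['cap']
Count: 1

1


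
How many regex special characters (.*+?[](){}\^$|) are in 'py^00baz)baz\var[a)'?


Regex special characters are: . * + ? [ ] ( ) { } \ ^ $ |
Scanning 'py^00baz)baz\var[a)':
  pos 2: '^' -> SPECIAL
  pos 8: ')' -> SPECIAL
  pos 12: '\' -> SPECIAL
  pos 16: '[' -> SPECIAL
  pos 18: ')' -> SPECIAL
Special chars found: ['^', ')', '\\', '[', ')']
Total: 5

5


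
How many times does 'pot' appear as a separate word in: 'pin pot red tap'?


Scanning each word for exact match 'pot':
  Word 1: 'pin' -> no
  Word 2: 'pot' -> MATCH
  Word 3: 'red' -> no
  Word 4: 'tap' -> no
Total matches: 1

1


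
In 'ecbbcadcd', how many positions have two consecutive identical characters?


Looking for consecutive identical characters in 'ecbbcadcd':
  pos 0-1: 'e' vs 'c' -> different
  pos 1-2: 'c' vs 'b' -> different
  pos 2-3: 'b' vs 'b' -> MATCH ('bb')
  pos 3-4: 'b' vs 'c' -> different
  pos 4-5: 'c' vs 'a' -> different
  pos 5-6: 'a' vs 'd' -> different
  pos 6-7: 'd' vs 'c' -> different
  pos 7-8: 'c' vs 'd' -> different
Consecutive identical pairs: ['bb']
Count: 1

1


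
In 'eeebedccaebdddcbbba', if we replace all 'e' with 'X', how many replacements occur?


re.sub('e', 'X', text) replaces every occurrence of 'e' with 'X'.
Text: 'eeebedccaebdddcbbba'
Scanning for 'e':
  pos 0: 'e' -> replacement #1
  pos 1: 'e' -> replacement #2
  pos 2: 'e' -> replacement #3
  pos 4: 'e' -> replacement #4
  pos 9: 'e' -> replacement #5
Total replacements: 5

5


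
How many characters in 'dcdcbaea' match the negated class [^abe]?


Negated class [^abe] matches any char NOT in {a, b, e}
Scanning 'dcdcbaea':
  pos 0: 'd' -> MATCH
  pos 1: 'c' -> MATCH
  pos 2: 'd' -> MATCH
  pos 3: 'c' -> MATCH
  pos 4: 'b' -> no (excluded)
  pos 5: 'a' -> no (excluded)
  pos 6: 'e' -> no (excluded)
  pos 7: 'a' -> no (excluded)
Total matches: 4

4


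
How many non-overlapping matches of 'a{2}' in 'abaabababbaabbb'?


Pattern 'a{2}' matches exactly 2 consecutive a's (greedy, non-overlapping).
String: 'abaabababbaabbb'
Scanning for runs of a's:
  Run at pos 0: 'a' (length 1) -> 0 match(es)
  Run at pos 2: 'aa' (length 2) -> 1 match(es)
  Run at pos 5: 'a' (length 1) -> 0 match(es)
  Run at pos 7: 'a' (length 1) -> 0 match(es)
  Run at pos 10: 'aa' (length 2) -> 1 match(es)
Matches found: ['aa', 'aa']
Total: 2

2


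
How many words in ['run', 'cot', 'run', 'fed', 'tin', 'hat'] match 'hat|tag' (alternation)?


Alternation 'hat|tag' matches either 'hat' or 'tag'.
Checking each word:
  'run' -> no
  'cot' -> no
  'run' -> no
  'fed' -> no
  'tin' -> no
  'hat' -> MATCH
Matches: ['hat']
Count: 1

1


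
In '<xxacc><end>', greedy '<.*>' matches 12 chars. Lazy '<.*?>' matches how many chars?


Greedy '<.*>' tries to match as MUCH as possible.
Lazy '<.*?>' tries to match as LITTLE as possible.

String: '<xxacc><end>'
Greedy '<.*>' starts at first '<' and extends to the LAST '>': '<xxacc><end>' (12 chars)
Lazy '<.*?>' starts at first '<' and stops at the FIRST '>': '<xxacc>' (7 chars)

7


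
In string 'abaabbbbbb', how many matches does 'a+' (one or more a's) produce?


Pattern 'a+' matches one or more consecutive a's.
String: 'abaabbbbbb'
Scanning for runs of a:
  Match 1: 'a' (length 1)
  Match 2: 'aa' (length 2)
Total matches: 2

2


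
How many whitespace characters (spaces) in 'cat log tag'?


\s matches whitespace characters (spaces, tabs, etc.).
Text: 'cat log tag'
This text has 3 words separated by spaces.
Number of spaces = number of words - 1 = 3 - 1 = 2

2


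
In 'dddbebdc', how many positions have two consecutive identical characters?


Looking for consecutive identical characters in 'dddbebdc':
  pos 0-1: 'd' vs 'd' -> MATCH ('dd')
  pos 1-2: 'd' vs 'd' -> MATCH ('dd')
  pos 2-3: 'd' vs 'b' -> different
  pos 3-4: 'b' vs 'e' -> different
  pos 4-5: 'e' vs 'b' -> different
  pos 5-6: 'b' vs 'd' -> different
  pos 6-7: 'd' vs 'c' -> different
Consecutive identical pairs: ['dd', 'dd']
Count: 2

2


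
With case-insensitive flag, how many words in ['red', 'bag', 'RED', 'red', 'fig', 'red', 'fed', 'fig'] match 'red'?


Case-insensitive matching: compare each word's lowercase form to 'red'.
  'red' -> lower='red' -> MATCH
  'bag' -> lower='bag' -> no
  'RED' -> lower='red' -> MATCH
  'red' -> lower='red' -> MATCH
  'fig' -> lower='fig' -> no
  'red' -> lower='red' -> MATCH
  'fed' -> lower='fed' -> no
  'fig' -> lower='fig' -> no
Matches: ['red', 'RED', 'red', 'red']
Count: 4

4


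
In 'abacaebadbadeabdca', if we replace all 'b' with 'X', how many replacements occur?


re.sub('b', 'X', text) replaces every occurrence of 'b' with 'X'.
Text: 'abacaebadbadeabdca'
Scanning for 'b':
  pos 1: 'b' -> replacement #1
  pos 6: 'b' -> replacement #2
  pos 9: 'b' -> replacement #3
  pos 14: 'b' -> replacement #4
Total replacements: 4

4


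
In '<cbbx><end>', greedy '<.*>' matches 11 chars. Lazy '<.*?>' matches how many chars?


Greedy '<.*>' tries to match as MUCH as possible.
Lazy '<.*?>' tries to match as LITTLE as possible.

String: '<cbbx><end>'
Greedy '<.*>' starts at first '<' and extends to the LAST '>': '<cbbx><end>' (11 chars)
Lazy '<.*?>' starts at first '<' and stops at the FIRST '>': '<cbbx>' (6 chars)

6


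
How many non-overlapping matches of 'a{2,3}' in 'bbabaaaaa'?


Pattern 'a{2,3}' matches between 2 and 3 consecutive a's (greedy).
String: 'bbabaaaaa'
Finding runs of a's and applying greedy matching:
  Run at pos 2: 'a' (length 1)
  Run at pos 4: 'aaaaa' (length 5)
Matches: ['aaa', 'aa']
Count: 2

2


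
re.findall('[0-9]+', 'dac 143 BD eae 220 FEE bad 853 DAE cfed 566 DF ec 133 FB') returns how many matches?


Pattern '[0-9]+' finds one or more digits.
Text: 'dac 143 BD eae 220 FEE bad 853 DAE cfed 566 DF ec 133 FB'
Scanning for matches:
  Match 1: '143'
  Match 2: '220'
  Match 3: '853'
  Match 4: '566'
  Match 5: '133'
Total matches: 5

5


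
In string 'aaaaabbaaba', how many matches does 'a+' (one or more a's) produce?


Pattern 'a+' matches one or more consecutive a's.
String: 'aaaaabbaaba'
Scanning for runs of a:
  Match 1: 'aaaaa' (length 5)
  Match 2: 'aa' (length 2)
  Match 3: 'a' (length 1)
Total matches: 3

3


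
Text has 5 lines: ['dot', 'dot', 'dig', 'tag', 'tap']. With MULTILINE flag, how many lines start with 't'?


With MULTILINE flag, ^ matches the start of each line.
Lines: ['dot', 'dot', 'dig', 'tag', 'tap']
Checking which lines start with 't':
  Line 1: 'dot' -> no
  Line 2: 'dot' -> no
  Line 3: 'dig' -> no
  Line 4: 'tag' -> MATCH
  Line 5: 'tap' -> MATCH
Matching lines: ['tag', 'tap']
Count: 2

2


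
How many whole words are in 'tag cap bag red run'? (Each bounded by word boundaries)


Word boundaries (\b) mark the start/end of each word.
Text: 'tag cap bag red run'
Splitting by whitespace:
  Word 1: 'tag'
  Word 2: 'cap'
  Word 3: 'bag'
  Word 4: 'red'
  Word 5: 'run'
Total whole words: 5

5


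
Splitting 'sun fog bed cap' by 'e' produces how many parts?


Splitting by 'e' breaks the string at each occurrence of the separator.
Text: 'sun fog bed cap'
Parts after split:
  Part 1: 'sun fog b'
  Part 2: 'd cap'
Total parts: 2

2


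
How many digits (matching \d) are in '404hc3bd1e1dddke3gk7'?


\d matches any digit 0-9.
Scanning '404hc3bd1e1dddke3gk7':
  pos 0: '4' -> DIGIT
  pos 1: '0' -> DIGIT
  pos 2: '4' -> DIGIT
  pos 5: '3' -> DIGIT
  pos 8: '1' -> DIGIT
  pos 10: '1' -> DIGIT
  pos 16: '3' -> DIGIT
  pos 19: '7' -> DIGIT
Digits found: ['4', '0', '4', '3', '1', '1', '3', '7']
Total: 8

8


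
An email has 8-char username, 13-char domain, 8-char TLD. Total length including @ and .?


An email address has format: username@domain.tld
Username length: 8
'@' character: 1
Domain length: 13
'.' character: 1
TLD length: 8
Total = 8 + 1 + 13 + 1 + 8 = 31

31


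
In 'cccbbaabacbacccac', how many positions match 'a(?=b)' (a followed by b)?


Lookahead 'a(?=b)' matches 'a' only when followed by 'b'.
String: 'cccbbaabacbacccac'
Checking each position where char is 'a':
  pos 5: 'a' -> no (next='a')
  pos 6: 'a' -> MATCH (next='b')
  pos 8: 'a' -> no (next='c')
  pos 11: 'a' -> no (next='c')
  pos 15: 'a' -> no (next='c')
Matching positions: [6]
Count: 1

1


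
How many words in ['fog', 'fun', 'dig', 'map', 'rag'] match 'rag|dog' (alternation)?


Alternation 'rag|dog' matches either 'rag' or 'dog'.
Checking each word:
  'fog' -> no
  'fun' -> no
  'dig' -> no
  'map' -> no
  'rag' -> MATCH
Matches: ['rag']
Count: 1

1


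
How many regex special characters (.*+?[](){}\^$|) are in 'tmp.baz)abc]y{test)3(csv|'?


Regex special characters are: . * + ? [ ] ( ) { } \ ^ $ |
Scanning 'tmp.baz)abc]y{test)3(csv|':
  pos 3: '.' -> SPECIAL
  pos 7: ')' -> SPECIAL
  pos 11: ']' -> SPECIAL
  pos 13: '{' -> SPECIAL
  pos 18: ')' -> SPECIAL
  pos 20: '(' -> SPECIAL
  pos 24: '|' -> SPECIAL
Special chars found: ['.', ')', ']', '{', ')', '(', '|']
Total: 7

7


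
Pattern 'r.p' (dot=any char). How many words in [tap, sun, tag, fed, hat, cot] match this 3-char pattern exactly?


Pattern 'r.p' means: starts with 'r', any single char, ends with 'p'.
Checking each word (must be exactly 3 chars):
  'tap' (len=3): no
  'sun' (len=3): no
  'tag' (len=3): no
  'fed' (len=3): no
  'hat' (len=3): no
  'cot' (len=3): no
Matching words: []
Total: 0

0


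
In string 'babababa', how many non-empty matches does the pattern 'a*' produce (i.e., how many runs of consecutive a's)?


Pattern 'a*' matches zero or more a's. We want non-empty runs of consecutive a's.
String: 'babababa'
Walking through the string to find runs of a's:
  Run 1: positions 1-1 -> 'a'
  Run 2: positions 3-3 -> 'a'
  Run 3: positions 5-5 -> 'a'
  Run 4: positions 7-7 -> 'a'
Non-empty runs found: ['a', 'a', 'a', 'a']
Count: 4

4


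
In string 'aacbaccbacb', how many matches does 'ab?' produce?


Pattern 'ab?' matches 'a' optionally followed by 'b'.
String: 'aacbaccbacb'
Scanning left to right for 'a' then checking next char:
  Match 1: 'a' (a not followed by b)
  Match 2: 'a' (a not followed by b)
  Match 3: 'a' (a not followed by b)
  Match 4: 'a' (a not followed by b)
Total matches: 4

4


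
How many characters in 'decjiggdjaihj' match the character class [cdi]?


Character class [cdi] matches any of: {c, d, i}
Scanning string 'decjiggdjaihj' character by character:
  pos 0: 'd' -> MATCH
  pos 1: 'e' -> no
  pos 2: 'c' -> MATCH
  pos 3: 'j' -> no
  pos 4: 'i' -> MATCH
  pos 5: 'g' -> no
  pos 6: 'g' -> no
  pos 7: 'd' -> MATCH
  pos 8: 'j' -> no
  pos 9: 'a' -> no
  pos 10: 'i' -> MATCH
  pos 11: 'h' -> no
  pos 12: 'j' -> no
Total matches: 5

5


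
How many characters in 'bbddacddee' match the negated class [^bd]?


Negated class [^bd] matches any char NOT in {b, d}
Scanning 'bbddacddee':
  pos 0: 'b' -> no (excluded)
  pos 1: 'b' -> no (excluded)
  pos 2: 'd' -> no (excluded)
  pos 3: 'd' -> no (excluded)
  pos 4: 'a' -> MATCH
  pos 5: 'c' -> MATCH
  pos 6: 'd' -> no (excluded)
  pos 7: 'd' -> no (excluded)
  pos 8: 'e' -> MATCH
  pos 9: 'e' -> MATCH
Total matches: 4

4


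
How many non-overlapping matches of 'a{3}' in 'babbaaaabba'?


Pattern 'a{3}' matches exactly 3 consecutive a's (greedy, non-overlapping).
String: 'babbaaaabba'
Scanning for runs of a's:
  Run at pos 1: 'a' (length 1) -> 0 match(es)
  Run at pos 4: 'aaaa' (length 4) -> 1 match(es)
  Run at pos 10: 'a' (length 1) -> 0 match(es)
Matches found: ['aaa']
Total: 1

1


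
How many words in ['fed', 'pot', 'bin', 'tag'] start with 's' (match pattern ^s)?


Pattern ^s anchors to start of word. Check which words begin with 's':
  'fed' -> no
  'pot' -> no
  'bin' -> no
  'tag' -> no
Matching words: []
Count: 0

0


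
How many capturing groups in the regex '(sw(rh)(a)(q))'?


To count capturing groups, count each '(' that starts a group.
Pattern: '(sw(rh)(a)(q))'
Walking through the pattern:
  Position 0: '(' -> group #1
  Position 3: '(' -> group #2
  Position 7: '(' -> group #3
  Position 10: '(' -> group #4
Total capturing groups: 4

4


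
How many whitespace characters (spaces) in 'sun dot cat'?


\s matches whitespace characters (spaces, tabs, etc.).
Text: 'sun dot cat'
This text has 3 words separated by spaces.
Number of spaces = number of words - 1 = 3 - 1 = 2

2


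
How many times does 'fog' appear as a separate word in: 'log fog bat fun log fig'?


Scanning each word for exact match 'fog':
  Word 1: 'log' -> no
  Word 2: 'fog' -> MATCH
  Word 3: 'bat' -> no
  Word 4: 'fun' -> no
  Word 5: 'log' -> no
  Word 6: 'fig' -> no
Total matches: 1

1


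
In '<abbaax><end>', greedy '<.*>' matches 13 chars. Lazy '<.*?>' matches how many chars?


Greedy '<.*>' tries to match as MUCH as possible.
Lazy '<.*?>' tries to match as LITTLE as possible.

String: '<abbaax><end>'
Greedy '<.*>' starts at first '<' and extends to the LAST '>': '<abbaax><end>' (13 chars)
Lazy '<.*?>' starts at first '<' and stops at the FIRST '>': '<abbaax>' (8 chars)

8


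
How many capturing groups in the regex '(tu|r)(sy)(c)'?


To count capturing groups, count each '(' that starts a group.
Pattern: '(tu|r)(sy)(c)'
Walking through the pattern:
  Position 0: '(' -> group #1
  Position 6: '(' -> group #2
  Position 10: '(' -> group #3
Total capturing groups: 3

3


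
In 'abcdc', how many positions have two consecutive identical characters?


Looking for consecutive identical characters in 'abcdc':
  pos 0-1: 'a' vs 'b' -> different
  pos 1-2: 'b' vs 'c' -> different
  pos 2-3: 'c' vs 'd' -> different
  pos 3-4: 'd' vs 'c' -> different
Consecutive identical pairs: []
Count: 0

0


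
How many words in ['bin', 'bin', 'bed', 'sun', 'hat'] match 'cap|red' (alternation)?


Alternation 'cap|red' matches either 'cap' or 'red'.
Checking each word:
  'bin' -> no
  'bin' -> no
  'bed' -> no
  'sun' -> no
  'hat' -> no
Matches: []
Count: 0

0


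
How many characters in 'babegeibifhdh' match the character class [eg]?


Character class [eg] matches any of: {e, g}
Scanning string 'babegeibifhdh' character by character:
  pos 0: 'b' -> no
  pos 1: 'a' -> no
  pos 2: 'b' -> no
  pos 3: 'e' -> MATCH
  pos 4: 'g' -> MATCH
  pos 5: 'e' -> MATCH
  pos 6: 'i' -> no
  pos 7: 'b' -> no
  pos 8: 'i' -> no
  pos 9: 'f' -> no
  pos 10: 'h' -> no
  pos 11: 'd' -> no
  pos 12: 'h' -> no
Total matches: 3

3


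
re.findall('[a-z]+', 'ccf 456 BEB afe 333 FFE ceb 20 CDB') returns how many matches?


Pattern '[a-z]+' finds one or more lowercase letters.
Text: 'ccf 456 BEB afe 333 FFE ceb 20 CDB'
Scanning for matches:
  Match 1: 'ccf'
  Match 2: 'afe'
  Match 3: 'ceb'
Total matches: 3

3


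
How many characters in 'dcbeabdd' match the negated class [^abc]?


Negated class [^abc] matches any char NOT in {a, b, c}
Scanning 'dcbeabdd':
  pos 0: 'd' -> MATCH
  pos 1: 'c' -> no (excluded)
  pos 2: 'b' -> no (excluded)
  pos 3: 'e' -> MATCH
  pos 4: 'a' -> no (excluded)
  pos 5: 'b' -> no (excluded)
  pos 6: 'd' -> MATCH
  pos 7: 'd' -> MATCH
Total matches: 4

4


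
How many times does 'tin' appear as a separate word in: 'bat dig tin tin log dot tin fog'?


Scanning each word for exact match 'tin':
  Word 1: 'bat' -> no
  Word 2: 'dig' -> no
  Word 3: 'tin' -> MATCH
  Word 4: 'tin' -> MATCH
  Word 5: 'log' -> no
  Word 6: 'dot' -> no
  Word 7: 'tin' -> MATCH
  Word 8: 'fog' -> no
Total matches: 3

3


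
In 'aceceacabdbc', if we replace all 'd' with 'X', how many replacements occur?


re.sub('d', 'X', text) replaces every occurrence of 'd' with 'X'.
Text: 'aceceacabdbc'
Scanning for 'd':
  pos 9: 'd' -> replacement #1
Total replacements: 1

1


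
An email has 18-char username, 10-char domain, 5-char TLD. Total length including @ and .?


An email address has format: username@domain.tld
Username length: 18
'@' character: 1
Domain length: 10
'.' character: 1
TLD length: 5
Total = 18 + 1 + 10 + 1 + 5 = 35

35


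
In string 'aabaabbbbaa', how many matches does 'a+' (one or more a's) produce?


Pattern 'a+' matches one or more consecutive a's.
String: 'aabaabbbbaa'
Scanning for runs of a:
  Match 1: 'aa' (length 2)
  Match 2: 'aa' (length 2)
  Match 3: 'aa' (length 2)
Total matches: 3

3


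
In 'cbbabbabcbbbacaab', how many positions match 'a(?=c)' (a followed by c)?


Lookahead 'a(?=c)' matches 'a' only when followed by 'c'.
String: 'cbbabbabcbbbacaab'
Checking each position where char is 'a':
  pos 3: 'a' -> no (next='b')
  pos 6: 'a' -> no (next='b')
  pos 12: 'a' -> MATCH (next='c')
  pos 14: 'a' -> no (next='a')
  pos 15: 'a' -> no (next='b')
Matching positions: [12]
Count: 1

1


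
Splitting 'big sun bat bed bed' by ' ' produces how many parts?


Splitting by ' ' breaks the string at each occurrence of the separator.
Text: 'big sun bat bed bed'
Parts after split:
  Part 1: 'big'
  Part 2: 'sun'
  Part 3: 'bat'
  Part 4: 'bed'
  Part 5: 'bed'
Total parts: 5

5


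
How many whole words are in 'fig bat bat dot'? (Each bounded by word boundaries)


Word boundaries (\b) mark the start/end of each word.
Text: 'fig bat bat dot'
Splitting by whitespace:
  Word 1: 'fig'
  Word 2: 'bat'
  Word 3: 'bat'
  Word 4: 'dot'
Total whole words: 4

4


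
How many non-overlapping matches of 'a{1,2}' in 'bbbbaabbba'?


Pattern 'a{1,2}' matches between 1 and 2 consecutive a's (greedy).
String: 'bbbbaabbba'
Finding runs of a's and applying greedy matching:
  Run at pos 4: 'aa' (length 2)
  Run at pos 9: 'a' (length 1)
Matches: ['aa', 'a']
Count: 2

2


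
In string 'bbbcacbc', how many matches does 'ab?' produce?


Pattern 'ab?' matches 'a' optionally followed by 'b'.
String: 'bbbcacbc'
Scanning left to right for 'a' then checking next char:
  Match 1: 'a' (a not followed by b)
Total matches: 1

1


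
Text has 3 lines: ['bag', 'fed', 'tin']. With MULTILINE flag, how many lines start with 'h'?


With MULTILINE flag, ^ matches the start of each line.
Lines: ['bag', 'fed', 'tin']
Checking which lines start with 'h':
  Line 1: 'bag' -> no
  Line 2: 'fed' -> no
  Line 3: 'tin' -> no
Matching lines: []
Count: 0

0


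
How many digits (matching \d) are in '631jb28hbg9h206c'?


\d matches any digit 0-9.
Scanning '631jb28hbg9h206c':
  pos 0: '6' -> DIGIT
  pos 1: '3' -> DIGIT
  pos 2: '1' -> DIGIT
  pos 5: '2' -> DIGIT
  pos 6: '8' -> DIGIT
  pos 10: '9' -> DIGIT
  pos 12: '2' -> DIGIT
  pos 13: '0' -> DIGIT
  pos 14: '6' -> DIGIT
Digits found: ['6', '3', '1', '2', '8', '9', '2', '0', '6']
Total: 9

9


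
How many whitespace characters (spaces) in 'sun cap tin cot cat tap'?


\s matches whitespace characters (spaces, tabs, etc.).
Text: 'sun cap tin cot cat tap'
This text has 6 words separated by spaces.
Number of spaces = number of words - 1 = 6 - 1 = 5

5


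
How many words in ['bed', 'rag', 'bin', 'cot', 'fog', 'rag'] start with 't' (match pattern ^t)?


Pattern ^t anchors to start of word. Check which words begin with 't':
  'bed' -> no
  'rag' -> no
  'bin' -> no
  'cot' -> no
  'fog' -> no
  'rag' -> no
Matching words: []
Count: 0

0


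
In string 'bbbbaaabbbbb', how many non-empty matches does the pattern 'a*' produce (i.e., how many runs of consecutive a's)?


Pattern 'a*' matches zero or more a's. We want non-empty runs of consecutive a's.
String: 'bbbbaaabbbbb'
Walking through the string to find runs of a's:
  Run 1: positions 4-6 -> 'aaa'
Non-empty runs found: ['aaa']
Count: 1

1


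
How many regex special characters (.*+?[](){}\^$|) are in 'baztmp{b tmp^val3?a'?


Regex special characters are: . * + ? [ ] ( ) { } \ ^ $ |
Scanning 'baztmp{b tmp^val3?a':
  pos 6: '{' -> SPECIAL
  pos 12: '^' -> SPECIAL
  pos 17: '?' -> SPECIAL
Special chars found: ['{', '^', '?']
Total: 3

3


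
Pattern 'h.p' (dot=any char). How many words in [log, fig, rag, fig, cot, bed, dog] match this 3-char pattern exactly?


Pattern 'h.p' means: starts with 'h', any single char, ends with 'p'.
Checking each word (must be exactly 3 chars):
  'log' (len=3): no
  'fig' (len=3): no
  'rag' (len=3): no
  'fig' (len=3): no
  'cot' (len=3): no
  'bed' (len=3): no
  'dog' (len=3): no
Matching words: []
Total: 0

0


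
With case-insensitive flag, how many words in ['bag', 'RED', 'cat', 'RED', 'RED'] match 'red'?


Case-insensitive matching: compare each word's lowercase form to 'red'.
  'bag' -> lower='bag' -> no
  'RED' -> lower='red' -> MATCH
  'cat' -> lower='cat' -> no
  'RED' -> lower='red' -> MATCH
  'RED' -> lower='red' -> MATCH
Matches: ['RED', 'RED', 'RED']
Count: 3

3


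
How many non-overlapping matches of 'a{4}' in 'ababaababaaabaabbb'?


Pattern 'a{4}' matches exactly 4 consecutive a's (greedy, non-overlapping).
String: 'ababaababaaabaabbb'
Scanning for runs of a's:
  Run at pos 0: 'a' (length 1) -> 0 match(es)
  Run at pos 2: 'a' (length 1) -> 0 match(es)
  Run at pos 4: 'aa' (length 2) -> 0 match(es)
  Run at pos 7: 'a' (length 1) -> 0 match(es)
  Run at pos 9: 'aaa' (length 3) -> 0 match(es)
  Run at pos 13: 'aa' (length 2) -> 0 match(es)
Matches found: []
Total: 0

0


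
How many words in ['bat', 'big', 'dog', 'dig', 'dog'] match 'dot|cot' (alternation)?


Alternation 'dot|cot' matches either 'dot' or 'cot'.
Checking each word:
  'bat' -> no
  'big' -> no
  'dog' -> no
  'dig' -> no
  'dog' -> no
Matches: []
Count: 0

0


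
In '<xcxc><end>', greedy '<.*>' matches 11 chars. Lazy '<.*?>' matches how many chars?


Greedy '<.*>' tries to match as MUCH as possible.
Lazy '<.*?>' tries to match as LITTLE as possible.

String: '<xcxc><end>'
Greedy '<.*>' starts at first '<' and extends to the LAST '>': '<xcxc><end>' (11 chars)
Lazy '<.*?>' starts at first '<' and stops at the FIRST '>': '<xcxc>' (6 chars)

6


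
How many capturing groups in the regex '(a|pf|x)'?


To count capturing groups, count each '(' that starts a group.
Pattern: '(a|pf|x)'
Walking through the pattern:
  Position 0: '(' -> group #1
Total capturing groups: 1

1


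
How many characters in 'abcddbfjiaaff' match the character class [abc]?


Character class [abc] matches any of: {a, b, c}
Scanning string 'abcddbfjiaaff' character by character:
  pos 0: 'a' -> MATCH
  pos 1: 'b' -> MATCH
  pos 2: 'c' -> MATCH
  pos 3: 'd' -> no
  pos 4: 'd' -> no
  pos 5: 'b' -> MATCH
  pos 6: 'f' -> no
  pos 7: 'j' -> no
  pos 8: 'i' -> no
  pos 9: 'a' -> MATCH
  pos 10: 'a' -> MATCH
  pos 11: 'f' -> no
  pos 12: 'f' -> no
Total matches: 6

6


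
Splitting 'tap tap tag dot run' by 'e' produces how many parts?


Splitting by 'e' breaks the string at each occurrence of the separator.
Text: 'tap tap tag dot run'
Parts after split:
  Part 1: 'tap tap tag dot run'
Total parts: 1

1


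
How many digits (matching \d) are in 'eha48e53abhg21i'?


\d matches any digit 0-9.
Scanning 'eha48e53abhg21i':
  pos 3: '4' -> DIGIT
  pos 4: '8' -> DIGIT
  pos 6: '5' -> DIGIT
  pos 7: '3' -> DIGIT
  pos 12: '2' -> DIGIT
  pos 13: '1' -> DIGIT
Digits found: ['4', '8', '5', '3', '2', '1']
Total: 6

6


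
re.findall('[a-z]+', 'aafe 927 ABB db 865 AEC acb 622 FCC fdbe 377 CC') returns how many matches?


Pattern '[a-z]+' finds one or more lowercase letters.
Text: 'aafe 927 ABB db 865 AEC acb 622 FCC fdbe 377 CC'
Scanning for matches:
  Match 1: 'aafe'
  Match 2: 'db'
  Match 3: 'acb'
  Match 4: 'fdbe'
Total matches: 4

4


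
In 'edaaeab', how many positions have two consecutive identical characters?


Looking for consecutive identical characters in 'edaaeab':
  pos 0-1: 'e' vs 'd' -> different
  pos 1-2: 'd' vs 'a' -> different
  pos 2-3: 'a' vs 'a' -> MATCH ('aa')
  pos 3-4: 'a' vs 'e' -> different
  pos 4-5: 'e' vs 'a' -> different
  pos 5-6: 'a' vs 'b' -> different
Consecutive identical pairs: ['aa']
Count: 1

1


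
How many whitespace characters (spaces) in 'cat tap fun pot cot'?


\s matches whitespace characters (spaces, tabs, etc.).
Text: 'cat tap fun pot cot'
This text has 5 words separated by spaces.
Number of spaces = number of words - 1 = 5 - 1 = 4

4


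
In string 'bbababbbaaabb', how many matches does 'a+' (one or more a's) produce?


Pattern 'a+' matches one or more consecutive a's.
String: 'bbababbbaaabb'
Scanning for runs of a:
  Match 1: 'a' (length 1)
  Match 2: 'a' (length 1)
  Match 3: 'aaa' (length 3)
Total matches: 3

3


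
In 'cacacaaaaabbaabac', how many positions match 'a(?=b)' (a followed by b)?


Lookahead 'a(?=b)' matches 'a' only when followed by 'b'.
String: 'cacacaaaaabbaabac'
Checking each position where char is 'a':
  pos 1: 'a' -> no (next='c')
  pos 3: 'a' -> no (next='c')
  pos 5: 'a' -> no (next='a')
  pos 6: 'a' -> no (next='a')
  pos 7: 'a' -> no (next='a')
  pos 8: 'a' -> no (next='a')
  pos 9: 'a' -> MATCH (next='b')
  pos 12: 'a' -> no (next='a')
  pos 13: 'a' -> MATCH (next='b')
  pos 15: 'a' -> no (next='c')
Matching positions: [9, 13]
Count: 2

2
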